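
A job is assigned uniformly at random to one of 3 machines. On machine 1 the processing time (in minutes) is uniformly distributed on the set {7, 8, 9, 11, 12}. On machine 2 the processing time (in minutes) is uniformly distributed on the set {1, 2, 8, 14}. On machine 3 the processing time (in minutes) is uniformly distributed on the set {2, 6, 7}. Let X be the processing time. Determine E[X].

E[X | machine 1] = (7+8+9+11+12)/5 = 47/5.
E[X | machine 2] = (1+2+8+14)/4 = 25/4.
E[X | machine 3] = (2+6+7)/3 = 5.
By the law of total expectation,
E[X] = (1/3)·(47/5) + (1/3)·(25/4) + (1/3)·(5) = 413/60.

413/60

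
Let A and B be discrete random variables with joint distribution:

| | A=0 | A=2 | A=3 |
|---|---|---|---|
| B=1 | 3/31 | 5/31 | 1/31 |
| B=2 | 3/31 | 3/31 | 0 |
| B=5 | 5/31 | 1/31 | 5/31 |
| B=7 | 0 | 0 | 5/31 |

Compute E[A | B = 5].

P(B = 5) = 11/31.
Summing A·P(A=x,B=y) over the conditioning event gives 17/31.
E[A | B = 5] = (17/31) / (11/31) = 17/11.

17/11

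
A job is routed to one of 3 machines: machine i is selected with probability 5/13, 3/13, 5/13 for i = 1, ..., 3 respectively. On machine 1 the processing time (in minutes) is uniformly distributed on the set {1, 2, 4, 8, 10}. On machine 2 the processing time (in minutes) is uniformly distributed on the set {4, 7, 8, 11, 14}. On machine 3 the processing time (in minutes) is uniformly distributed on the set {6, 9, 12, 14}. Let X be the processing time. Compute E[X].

E[X | machine 1] = (1+2+4+8+10)/5 = 5.
E[X | machine 2] = (4+7+8+11+14)/5 = 44/5.
E[X | machine 3] = (6+9+12+14)/4 = 41/4.
By the law of total expectation,
E[X] = (5/13)·(5) + (3/13)·(44/5) + (5/13)·(41/4) = 2053/260.

2053/260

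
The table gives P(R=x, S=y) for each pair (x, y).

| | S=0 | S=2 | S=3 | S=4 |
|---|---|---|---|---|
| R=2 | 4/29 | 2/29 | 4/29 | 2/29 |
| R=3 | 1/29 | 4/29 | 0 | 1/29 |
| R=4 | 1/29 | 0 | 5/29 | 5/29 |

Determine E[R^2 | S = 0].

41/6

P(S = 0) = 6/29.
Σ R^2·P over the event = 4·(4/29) + 9·(1/29) + 16·(1/29) = 41/29.
E[R^2 | S = 0] = (41/29) / (6/29) = 41/6.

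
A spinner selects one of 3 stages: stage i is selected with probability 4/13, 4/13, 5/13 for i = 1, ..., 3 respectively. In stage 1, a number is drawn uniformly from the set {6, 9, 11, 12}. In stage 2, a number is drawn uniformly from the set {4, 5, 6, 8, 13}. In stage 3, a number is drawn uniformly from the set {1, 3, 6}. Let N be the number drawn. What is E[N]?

1252/195

E[N | stage 1] = (6+9+11+12)/4 = 19/2.
E[N | stage 2] = (4+5+6+8+13)/5 = 36/5.
E[N | stage 3] = (1+3+6)/3 = 10/3.
By the law of total expectation,
E[N] = (4/13)·(19/2) + (4/13)·(36/5) + (5/13)·(10/3) = 1252/195.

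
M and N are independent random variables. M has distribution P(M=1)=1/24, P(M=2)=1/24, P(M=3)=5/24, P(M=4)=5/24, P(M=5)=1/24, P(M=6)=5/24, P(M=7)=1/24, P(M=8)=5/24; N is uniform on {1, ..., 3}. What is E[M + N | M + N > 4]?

P(M + N > 4) = 31/36.
Summing (M+N)·P(x,y) over outcomes with M + N > 4 gives 13/2.
E[M + N | M + N > 4] = (13/2) / (31/36) = 234/31.

234/31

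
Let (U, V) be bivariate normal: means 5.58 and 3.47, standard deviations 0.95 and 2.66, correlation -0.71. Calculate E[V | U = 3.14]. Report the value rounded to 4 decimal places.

8.3207

For a bivariate normal, E[V | U=x] = μ_V + ρ·(σ_V/σ_U)·(x − μ_U).
E[V | U=3.14] = 3.47 + (-0.71)·(2.66/0.95)·(3.14 − (5.58)) = 3.47 + (-1.988)·(-2.44) = 8.3207.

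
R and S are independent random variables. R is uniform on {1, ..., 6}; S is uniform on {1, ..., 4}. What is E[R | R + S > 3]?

80/21

P(R + S > 3) = 7/8.
Summing R·P(x,y) over outcomes with R + S > 3 gives 10/3.
E[R | R + S > 3] = (10/3) / (7/8) = 80/21.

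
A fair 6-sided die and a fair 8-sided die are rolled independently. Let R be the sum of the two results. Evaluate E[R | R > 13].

P(R > 13) = 1/48.
Σ over the event: 14·1/48 = 7/24.
E[R | R > 13] = (7/24) / (1/48) = 14.

14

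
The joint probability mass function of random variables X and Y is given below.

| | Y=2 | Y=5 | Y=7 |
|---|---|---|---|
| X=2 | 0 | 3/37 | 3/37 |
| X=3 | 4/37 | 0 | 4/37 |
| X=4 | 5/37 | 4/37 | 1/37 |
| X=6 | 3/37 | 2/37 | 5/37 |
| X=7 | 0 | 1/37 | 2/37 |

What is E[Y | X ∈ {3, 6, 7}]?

106/21

P(X ∈ {3, 6, 7}) = 21/37.
Σ Y·P over the event = 2·(4/37) + 7·(4/37) + 2·(3/37) + 5·(2/37) + 7·(5/37) + 5·(1/37) + 7·(2/37) = 106/37.
E[Y | X ∈ {3, 6, 7}] = (106/37) / (21/37) = 106/21.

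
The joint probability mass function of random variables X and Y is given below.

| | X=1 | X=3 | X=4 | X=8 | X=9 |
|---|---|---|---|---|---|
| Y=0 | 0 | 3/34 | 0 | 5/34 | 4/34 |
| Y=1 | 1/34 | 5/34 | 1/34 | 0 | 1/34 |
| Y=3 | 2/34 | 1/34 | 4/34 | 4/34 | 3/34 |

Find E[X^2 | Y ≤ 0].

671/12

P(Y ≤ 0) = 6/17.
Σ X^2·P over the event = 9·(3/34) + 64·(5/34) + 81·(4/34) = 671/34.
E[X^2 | Y ≤ 0] = (671/34) / (6/17) = 671/12.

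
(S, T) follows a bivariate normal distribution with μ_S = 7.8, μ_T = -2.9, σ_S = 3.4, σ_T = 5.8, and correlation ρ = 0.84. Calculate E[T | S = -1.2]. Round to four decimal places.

E[T | S=x] = μ_T + ρ(σ_T/σ_S)(x − μ_S) for jointly normal variables.
E[T | S=-1.2] = -2.9 + (0.84)·(5.8/3.4)·(-1.2 − (7.8)) = -2.9 + (1.43294)·(-9) = -15.7965.

-15.7965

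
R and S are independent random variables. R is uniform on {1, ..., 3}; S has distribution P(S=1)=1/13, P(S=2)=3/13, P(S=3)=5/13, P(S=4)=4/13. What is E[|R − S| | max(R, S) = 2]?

4/7

P(max(R, S) = 2) = 7/39.
Summing |R−S|·P(x,y) over outcomes with max(R, S) = 2 gives 4/39.
E[|R − S| | max(R, S) = 2] = (4/39) / (7/39) = 4/7.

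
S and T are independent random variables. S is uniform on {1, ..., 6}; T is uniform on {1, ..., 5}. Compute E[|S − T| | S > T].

P(S > T) = 1/2.
Summing |S−T|·P(x,y) over outcomes with S > T gives 7/6.
E[|S − T| | S > T] = (7/6) / (1/2) = 7/3.

7/3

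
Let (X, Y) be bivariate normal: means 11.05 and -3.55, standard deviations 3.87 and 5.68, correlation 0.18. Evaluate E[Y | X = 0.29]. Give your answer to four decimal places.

The regression of Y on X has slope ρ·σ_Y/σ_X and passes through (μ_X, μ_Y).
E[Y | X=0.29] = -3.55 + (0.18)·(5.68/3.87)·(0.29 − (11.05)) = -3.55 + (0.264186)·(-10.76) = -6.3926.

-6.3926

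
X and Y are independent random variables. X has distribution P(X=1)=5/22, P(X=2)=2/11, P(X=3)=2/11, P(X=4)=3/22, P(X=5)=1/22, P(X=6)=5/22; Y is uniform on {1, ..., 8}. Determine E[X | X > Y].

P(X > Y) = 25/88.
Summing X·P(x,y) over outcomes with X > Y gives 119/88.
E[X | X > Y] = (119/88) / (25/88) = 119/25.

119/25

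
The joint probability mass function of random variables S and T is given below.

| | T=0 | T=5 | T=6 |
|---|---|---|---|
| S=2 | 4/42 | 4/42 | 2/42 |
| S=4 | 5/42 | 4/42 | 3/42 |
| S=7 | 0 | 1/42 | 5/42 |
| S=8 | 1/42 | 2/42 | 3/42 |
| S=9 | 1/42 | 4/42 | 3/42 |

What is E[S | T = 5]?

P(T = 5) = 5/14.
Summing S·P(S=x,T=y) over the conditioning event gives 83/42.
E[S | T = 5] = (83/42) / (5/14) = 83/15.

83/15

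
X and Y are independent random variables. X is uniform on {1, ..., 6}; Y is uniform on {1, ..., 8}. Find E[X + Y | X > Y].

7

P(X > Y) = 5/16.
Summing (X+Y)·P(x,y) over outcomes with X > Y gives 35/16.
E[X + Y | X > Y] = (35/16) / (5/16) = 7.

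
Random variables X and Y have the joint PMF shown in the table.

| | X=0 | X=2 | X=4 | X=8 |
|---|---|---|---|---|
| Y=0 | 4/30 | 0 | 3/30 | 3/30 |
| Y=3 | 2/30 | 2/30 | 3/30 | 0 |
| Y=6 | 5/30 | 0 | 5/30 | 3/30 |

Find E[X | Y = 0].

P(Y = 0) = 1/3.
Σ X·P over the event = 0·(4/30) + 4·(3/30) + 8·(3/30) = 6/5.
E[X | Y = 0] = (6/5) / (1/3) = 18/5.

18/5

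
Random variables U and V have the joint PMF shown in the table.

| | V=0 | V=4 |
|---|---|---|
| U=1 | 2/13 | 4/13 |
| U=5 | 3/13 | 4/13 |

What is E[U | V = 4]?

3

P(V = 4) = 8/13.
Σ U·P over the event = 1·(4/13) + 5·(4/13) = 24/13.
E[U | V = 4] = (24/13) / (8/13) = 3.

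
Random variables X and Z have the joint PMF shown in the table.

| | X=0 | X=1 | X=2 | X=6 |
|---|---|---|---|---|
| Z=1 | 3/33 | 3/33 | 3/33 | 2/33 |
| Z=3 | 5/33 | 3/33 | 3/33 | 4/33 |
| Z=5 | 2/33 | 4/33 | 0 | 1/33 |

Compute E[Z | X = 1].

P(X = 1) = 10/33.
Σ Z·P over the event = 1·(3/33) + 3·(3/33) + 5·(4/33) = 32/33.
E[Z | X = 1] = (32/33) / (10/33) = 16/5.

16/5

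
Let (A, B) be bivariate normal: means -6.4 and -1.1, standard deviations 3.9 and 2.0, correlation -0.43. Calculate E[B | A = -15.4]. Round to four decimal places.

The regression of B on A has slope ρ·σ_B/σ_A and passes through (μ_A, μ_B).
E[B | A=-15.4] = -1.1 + (-0.43)·(2.0/3.9)·(-15.4 − (-6.4)) = -1.1 + (-0.22051)·(-9) = 0.8846.

0.8846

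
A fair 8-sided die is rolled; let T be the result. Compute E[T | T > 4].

Given T > 4, T is equally likely to be any of {5, 6, 7, 8}.
E[T | T > 4] = (5 + 6 + 7 + 8) / 4 = 13/2.

13/2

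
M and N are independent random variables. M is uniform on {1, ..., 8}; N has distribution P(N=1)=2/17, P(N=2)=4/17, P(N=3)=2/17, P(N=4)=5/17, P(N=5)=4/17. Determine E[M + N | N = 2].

13/2

P(N = 2) = 4/17.
Summing (M+N)·P(x,y) over outcomes with N = 2 gives 26/17.
E[M + N | N = 2] = (26/17) / (4/17) = 13/2.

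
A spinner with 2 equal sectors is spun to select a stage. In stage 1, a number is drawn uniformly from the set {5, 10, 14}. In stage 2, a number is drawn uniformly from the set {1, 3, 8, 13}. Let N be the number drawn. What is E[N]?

E[N | stage 1] = (5+10+14)/3 = 29/3.
E[N | stage 2] = (1+3+8+13)/4 = 25/4.
E[N] = (1/2)·(29/3) + (1/2)·(25/4) = 191/24.

191/24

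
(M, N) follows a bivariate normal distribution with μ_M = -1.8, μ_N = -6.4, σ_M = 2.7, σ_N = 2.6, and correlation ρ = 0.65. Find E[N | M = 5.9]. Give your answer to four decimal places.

E[N | M=x] = μ_N + ρ(σ_N/σ_M)(x − μ_M) for jointly normal variables.
E[N | M=5.9] = -6.4 + (0.65)·(2.6/2.7)·(5.9 − (-1.8)) = -6.4 + (0.625926)·(7.7) = -1.5804.

-1.5804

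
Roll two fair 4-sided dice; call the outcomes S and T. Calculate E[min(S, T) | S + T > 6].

10/3

P(S + T > 6) = 3/16.
Summing min(S,T)·P(x,y) over outcomes with S + T > 6 gives 5/8.
E[min(S, T) | S + T > 6] = (5/8) / (3/16) = 10/3.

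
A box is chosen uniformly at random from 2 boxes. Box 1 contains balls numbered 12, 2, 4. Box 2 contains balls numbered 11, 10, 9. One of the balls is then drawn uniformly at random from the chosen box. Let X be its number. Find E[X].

E[X | box 1] = (12+2+4)/3 = 6.
E[X | box 2] = (11+10+9)/3 = 10.
By the law of total expectation,
E[X] = (1/2)·(6) + (1/2)·(10) = 8.

8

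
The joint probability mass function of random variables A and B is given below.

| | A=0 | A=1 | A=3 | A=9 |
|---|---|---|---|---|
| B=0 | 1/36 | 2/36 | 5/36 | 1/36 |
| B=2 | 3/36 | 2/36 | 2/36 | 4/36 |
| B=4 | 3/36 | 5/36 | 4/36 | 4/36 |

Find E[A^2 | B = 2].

344/11

P(B = 2) = 11/36.
Summing A^2·P(A=x,B=y) over the conditioning event gives 86/9.
E[A^2 | B = 2] = (86/9) / (11/36) = 344/11.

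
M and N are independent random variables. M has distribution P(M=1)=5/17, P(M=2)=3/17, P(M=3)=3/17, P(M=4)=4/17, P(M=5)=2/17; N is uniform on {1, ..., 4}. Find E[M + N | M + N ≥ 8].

P(M + N ≥ 8) = 2/17.
Summing (M+N)·P(x,y) over outcomes with M + N ≥ 8 gives 33/34.
E[M + N | M + N ≥ 8] = (33/34) / (2/17) = 33/4.

33/4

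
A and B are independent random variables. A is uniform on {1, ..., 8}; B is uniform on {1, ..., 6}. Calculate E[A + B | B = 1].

Outcomes with B = 1: (1,1), (2,1), (3,1), (4,1), (5,1), (6,1), (7,1), (8,1), each with probability 1/48.
E[A + B | B = 1] = (2 + 3 + 4 + 5 + 6 + 7 + 8 + 9) / 8 = 11/2.

11/2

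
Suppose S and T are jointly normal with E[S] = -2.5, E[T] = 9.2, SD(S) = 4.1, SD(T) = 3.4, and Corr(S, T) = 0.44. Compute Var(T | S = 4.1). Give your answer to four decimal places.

The conditional variance in a bivariate normal is σ_T²(1 − ρ²), independent of x.
Var(T | S=4.1) = (3.4)²·(1 − (0.44)²) = 11.56·0.8064 = 9.3220.

9.3220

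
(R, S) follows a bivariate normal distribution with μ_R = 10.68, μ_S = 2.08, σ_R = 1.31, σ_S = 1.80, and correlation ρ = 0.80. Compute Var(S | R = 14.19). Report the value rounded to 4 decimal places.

Var(S | R=x) = (1 − ρ²)·σ_S².
Var(S | R=14.19) = (1.80)²·(1 − (0.80)²) = 3.24·0.36 = 1.1664.

1.1664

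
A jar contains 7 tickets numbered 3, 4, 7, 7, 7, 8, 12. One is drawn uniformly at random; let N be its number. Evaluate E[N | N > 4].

P(N > 4) = 5/7.
Σ over the event: 7·3/7 + 8·1/7 + 12·1/7 = 41/7.
E[N | N > 4] = (41/7) / (5/7) = 41/5.

41/5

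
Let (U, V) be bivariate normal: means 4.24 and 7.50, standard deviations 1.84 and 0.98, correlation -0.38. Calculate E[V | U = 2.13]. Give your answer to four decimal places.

E[V | U=x] = μ_V + ρ(σ_V/σ_U)(x − μ_U) for jointly normal variables.
E[V | U=2.13] = 7.50 + (-0.38)·(0.98/1.84)·(2.13 − (4.24)) = 7.50 + (-0.20239)·(-2.11) = 7.9270.

7.9270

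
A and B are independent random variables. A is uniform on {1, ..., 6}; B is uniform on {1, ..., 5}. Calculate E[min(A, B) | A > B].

P(A > B) = 1/2.
Summing min(A,B)·P(x,y) over outcomes with A > B gives 7/6.
E[min(A, B) | A > B] = (7/6) / (1/2) = 7/3.

7/3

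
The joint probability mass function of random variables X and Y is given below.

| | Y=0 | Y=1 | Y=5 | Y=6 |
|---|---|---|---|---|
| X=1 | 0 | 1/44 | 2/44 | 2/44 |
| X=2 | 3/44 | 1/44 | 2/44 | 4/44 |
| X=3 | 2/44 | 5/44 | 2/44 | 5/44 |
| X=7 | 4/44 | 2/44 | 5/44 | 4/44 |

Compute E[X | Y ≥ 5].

P(Y ≥ 5) = 13/22.
Σ X·P over the event = 1·(2/44) + 1·(2/44) + 2·(2/44) + 2·(4/44) + 3·(2/44) + 3·(5/44) + 7·(5/44) + 7·(4/44) = 25/11.
E[X | Y ≥ 5] = (25/11) / (13/22) = 50/13.

50/13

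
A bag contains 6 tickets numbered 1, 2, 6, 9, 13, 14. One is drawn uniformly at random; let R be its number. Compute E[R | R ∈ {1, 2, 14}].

17/3

P(R ∈ {1, 2, 14}) = 1/2.
Σ over the event: 1·1/6 + 2·1/6 + 14·1/6 = 17/6.
E[R | R ∈ {1, 2, 14}] = (17/6) / (1/2) = 17/3.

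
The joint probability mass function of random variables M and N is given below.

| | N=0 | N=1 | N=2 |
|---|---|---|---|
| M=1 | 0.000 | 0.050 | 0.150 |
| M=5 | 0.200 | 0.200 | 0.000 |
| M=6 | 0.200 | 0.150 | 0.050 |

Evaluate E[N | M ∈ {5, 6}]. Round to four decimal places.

P(M ∈ {5, 6}) = 0.800.
Σ N·P over the event = 0·(0.200) + 1·(0.200) + 0·(0.200) + 1·(0.150) + 2·(0.050) = 0.450.
E[N | M ∈ {5, 6}] = (0.450) / (0.800) = 0.5625.

0.5625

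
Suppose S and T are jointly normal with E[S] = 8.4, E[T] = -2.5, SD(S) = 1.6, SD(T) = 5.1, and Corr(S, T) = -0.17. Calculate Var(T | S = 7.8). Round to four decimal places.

Var(T | S=x) = (1 − ρ²)·σ_T².
Var(T | S=7.8) = (5.1)²·(1 − (-0.17)²) = 26.01·0.9711 = 25.2583.

25.2583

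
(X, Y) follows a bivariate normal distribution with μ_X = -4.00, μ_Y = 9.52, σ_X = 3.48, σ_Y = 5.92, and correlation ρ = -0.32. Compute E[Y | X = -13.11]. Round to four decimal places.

14.4792

The regression of Y on X has slope ρ·σ_Y/σ_X and passes through (μ_X, μ_Y).
E[Y | X=-13.11] = 9.52 + (-0.32)·(5.92/3.48)·(-13.11 − (-4.00)) = 9.52 + (-0.54437)·(-9.11) = 14.4792.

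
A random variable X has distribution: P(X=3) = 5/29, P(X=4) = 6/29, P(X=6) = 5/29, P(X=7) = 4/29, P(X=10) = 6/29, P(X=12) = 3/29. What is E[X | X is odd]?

P(X is odd) = 9/29.
Σ over the event: 3·5/29 + 7·4/29 = 43/29.
E[X | X is odd] = (43/29) / (9/29) = 43/9.

43/9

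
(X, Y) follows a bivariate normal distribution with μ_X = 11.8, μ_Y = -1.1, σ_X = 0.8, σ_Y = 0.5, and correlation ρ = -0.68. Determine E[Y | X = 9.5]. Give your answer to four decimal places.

-0.1225

The regression of Y on X has slope ρ·σ_Y/σ_X and passes through (μ_X, μ_Y).
E[Y | X=9.5] = -1.1 + (-0.68)·(0.5/0.8)·(9.5 − (11.8)) = -1.1 + (-0.425)·(-2.3) = -0.1225.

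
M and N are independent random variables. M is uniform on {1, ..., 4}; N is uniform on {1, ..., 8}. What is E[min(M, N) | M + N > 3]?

P(M + N > 3) = 29/32.
Summing min(M,N)·P(x,y) over outcomes with M + N > 3 gives 67/32.
E[min(M, N) | M + N > 3] = (67/32) / (29/32) = 67/29.

67/29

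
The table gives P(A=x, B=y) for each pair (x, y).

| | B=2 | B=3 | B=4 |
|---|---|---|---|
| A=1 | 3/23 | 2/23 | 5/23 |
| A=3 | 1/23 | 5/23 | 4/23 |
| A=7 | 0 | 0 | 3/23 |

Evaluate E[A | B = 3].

P(B = 3) = 7/23.
Σ A·P over the event = 1·(2/23) + 3·(5/23) = 17/23.
E[A | B = 3] = (17/23) / (7/23) = 17/7.

17/7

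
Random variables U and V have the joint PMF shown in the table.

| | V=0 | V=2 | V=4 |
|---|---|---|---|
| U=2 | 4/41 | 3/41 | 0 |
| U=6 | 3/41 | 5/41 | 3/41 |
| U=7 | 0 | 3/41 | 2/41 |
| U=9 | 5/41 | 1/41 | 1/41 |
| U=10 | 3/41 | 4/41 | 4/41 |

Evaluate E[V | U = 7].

P(U = 7) = 5/41.
Σ V·P over the event = 2·(3/41) + 4·(2/41) = 14/41.
E[V | U = 7] = (14/41) / (5/41) = 14/5.

14/5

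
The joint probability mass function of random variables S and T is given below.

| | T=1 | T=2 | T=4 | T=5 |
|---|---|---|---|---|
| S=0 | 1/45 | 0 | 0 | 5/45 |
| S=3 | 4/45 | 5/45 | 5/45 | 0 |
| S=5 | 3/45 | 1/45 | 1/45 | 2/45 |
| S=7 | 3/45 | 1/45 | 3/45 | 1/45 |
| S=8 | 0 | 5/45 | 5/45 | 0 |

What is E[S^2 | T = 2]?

439/12

P(T = 2) = 4/15.
Σ S^2·P over the event = 9·(5/45) + 25·(1/45) + 49·(1/45) + 64·(5/45) = 439/45.
E[S^2 | T = 2] = (439/45) / (4/15) = 439/12.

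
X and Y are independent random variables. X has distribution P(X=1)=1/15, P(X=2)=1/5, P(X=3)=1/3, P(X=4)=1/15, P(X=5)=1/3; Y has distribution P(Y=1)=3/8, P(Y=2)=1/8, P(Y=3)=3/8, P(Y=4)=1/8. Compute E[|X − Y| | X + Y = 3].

1

P(X + Y = 3) = 1/12.
Summing |X−Y|·P(x,y) over outcomes with X + Y = 3 gives 1/12.
E[|X − Y| | X + Y = 3] = (1/12) / (1/12) = 1.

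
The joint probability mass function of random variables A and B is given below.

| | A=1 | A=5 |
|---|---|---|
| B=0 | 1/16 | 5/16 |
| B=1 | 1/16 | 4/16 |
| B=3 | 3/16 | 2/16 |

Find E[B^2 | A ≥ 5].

P(A ≥ 5) = 11/16.
Σ B^2·P over the event = 0·(5/16) + 1·(4/16) + 9·(2/16) = 11/8.
E[B^2 | A ≥ 5] = (11/8) / (11/16) = 2.

2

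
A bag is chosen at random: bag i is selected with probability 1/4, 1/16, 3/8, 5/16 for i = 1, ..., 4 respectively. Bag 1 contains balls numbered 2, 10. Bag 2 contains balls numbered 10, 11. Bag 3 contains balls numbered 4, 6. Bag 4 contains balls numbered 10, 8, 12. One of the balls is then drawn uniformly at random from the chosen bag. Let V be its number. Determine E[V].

E[V | bag 1] = (2+10)/2 = 6.
E[V | bag 2] = (10+11)/2 = 21/2.
E[V | bag 3] = (4+6)/2 = 5.
E[V | bag 4] = (10+8+12)/3 = 10.
By the law of total expectation,
E[V] = (1/4)·(6) + (1/16)·(21/2) + (3/8)·(5) + (5/16)·(10) = 229/32.

229/32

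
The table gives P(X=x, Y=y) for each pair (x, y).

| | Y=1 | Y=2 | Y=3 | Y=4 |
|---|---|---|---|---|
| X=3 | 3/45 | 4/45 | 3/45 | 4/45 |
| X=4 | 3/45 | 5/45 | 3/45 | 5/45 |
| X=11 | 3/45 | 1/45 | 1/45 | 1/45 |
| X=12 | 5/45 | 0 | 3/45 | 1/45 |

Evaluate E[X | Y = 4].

P(Y = 4) = 11/45.
Σ X·P over the event = 3·(4/45) + 4·(5/45) + 11·(1/45) + 12·(1/45) = 11/9.
E[X | Y = 4] = (11/9) / (11/45) = 5.

5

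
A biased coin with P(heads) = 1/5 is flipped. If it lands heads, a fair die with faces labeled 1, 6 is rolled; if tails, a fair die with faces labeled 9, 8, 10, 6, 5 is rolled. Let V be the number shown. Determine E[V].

339/50

E[V | heads] = (1+6)/2 = 7/2.
E[V | tails] = (9+8+10+6+5)/5 = 38/5.
E[V] = (1/5)·(7/2) + (4/5)·(38/5) = 339/50.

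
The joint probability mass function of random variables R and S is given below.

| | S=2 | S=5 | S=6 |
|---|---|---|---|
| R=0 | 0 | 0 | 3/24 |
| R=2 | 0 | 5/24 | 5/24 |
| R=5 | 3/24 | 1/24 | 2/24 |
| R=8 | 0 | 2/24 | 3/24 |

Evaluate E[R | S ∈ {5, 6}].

P(S ∈ {5, 6}) = 7/8.
Σ R·P over the event = 0·(3/24) + 2·(5/24) + 2·(5/24) + 5·(1/24) + 5·(2/24) + 8·(2/24) + 8·(3/24) = 25/8.
E[R | S ∈ {5, 6}] = (25/8) / (7/8) = 25/7.

25/7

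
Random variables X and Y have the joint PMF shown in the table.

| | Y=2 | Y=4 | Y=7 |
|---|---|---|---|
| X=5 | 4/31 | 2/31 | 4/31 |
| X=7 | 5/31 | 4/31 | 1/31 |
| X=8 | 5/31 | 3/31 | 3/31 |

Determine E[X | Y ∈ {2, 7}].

73/11

P(Y ∈ {2, 7}) = 22/31.
Σ X·P over the event = 5·(4/31) + 5·(4/31) + 7·(5/31) + 7·(1/31) + 8·(5/31) + 8·(3/31) = 146/31.
E[X | Y ∈ {2, 7}] = (146/31) / (22/31) = 73/11.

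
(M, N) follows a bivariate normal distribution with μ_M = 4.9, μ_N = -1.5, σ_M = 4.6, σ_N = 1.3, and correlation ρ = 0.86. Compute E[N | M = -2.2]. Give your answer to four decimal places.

The regression of N on M has slope ρ·σ_N/σ_M and passes through (μ_M, μ_N).
E[N | M=-2.2] = -1.5 + (0.86)·(1.3/4.6)·(-2.2 − (4.9)) = -1.5 + (0.24304)·(-7.1) = -3.2256.

-3.2256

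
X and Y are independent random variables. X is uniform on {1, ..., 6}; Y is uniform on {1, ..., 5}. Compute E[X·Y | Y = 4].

14

Outcomes with Y = 4: (1,4), (2,4), (3,4), (4,4), (5,4), (6,4), each with probability 1/30.
E[X·Y | Y = 4] = (4 + 8 + 12 + 16 + 20 + 24) / 6 = 14.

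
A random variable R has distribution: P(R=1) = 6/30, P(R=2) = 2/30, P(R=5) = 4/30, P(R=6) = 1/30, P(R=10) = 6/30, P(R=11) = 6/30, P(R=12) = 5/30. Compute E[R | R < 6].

P(R < 6) = 2/5.
Σ over the event: 1·1/5 + 2·1/15 + 5·2/15 = 1.
E[R | R < 6] = (1) / (2/5) = 5/2.

5/2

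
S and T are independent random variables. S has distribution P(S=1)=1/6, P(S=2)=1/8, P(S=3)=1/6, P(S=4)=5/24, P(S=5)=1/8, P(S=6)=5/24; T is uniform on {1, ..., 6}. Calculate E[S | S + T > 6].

129/29

P(S + T > 6) = 29/48.
Summing S·P(x,y) over outcomes with S + T > 6 gives 43/16.
E[S | S + T > 6] = (43/16) / (29/48) = 129/29.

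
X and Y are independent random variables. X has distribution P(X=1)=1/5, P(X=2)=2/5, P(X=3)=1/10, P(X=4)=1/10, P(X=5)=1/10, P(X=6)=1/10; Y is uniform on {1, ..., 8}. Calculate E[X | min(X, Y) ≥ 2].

P(min(X, Y) ≥ 2) = 7/10.
Summing X·P(x,y) over outcomes with min(X, Y) ≥ 2 gives 91/40.
E[X | min(X, Y) ≥ 2] = (91/40) / (7/10) = 13/4.

13/4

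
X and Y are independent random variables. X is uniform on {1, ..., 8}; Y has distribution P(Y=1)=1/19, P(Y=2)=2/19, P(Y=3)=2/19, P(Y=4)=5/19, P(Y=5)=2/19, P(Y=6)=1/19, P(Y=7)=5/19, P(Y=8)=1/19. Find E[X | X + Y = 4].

9/5

P(X + Y = 4) = 5/152.
Summing X·P(x,y) over outcomes with X + Y = 4 gives 9/152.
E[X | X + Y = 4] = (9/152) / (5/152) = 9/5.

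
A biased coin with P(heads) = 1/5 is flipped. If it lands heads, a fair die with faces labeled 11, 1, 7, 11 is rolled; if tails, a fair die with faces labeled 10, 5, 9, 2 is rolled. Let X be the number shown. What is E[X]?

67/10

E[X | heads] = (11+1+7+11)/4 = 15/2.
E[X | tails] = (10+5+9+2)/4 = 13/2.
By the law of total expectation,
E[X] = (1/5)·(15/2) + (4/5)·(13/2) = 67/10.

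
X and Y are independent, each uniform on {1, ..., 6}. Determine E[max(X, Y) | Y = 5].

31/6

Outcomes with Y = 5: (1,5), (2,5), (3,5), (4,5), (5,5), (6,5), each with probability 1/36.
E[max(X, Y) | Y = 5] = (5 + 5 + 5 + 5 + 5 + 6) / 6 = 31/6.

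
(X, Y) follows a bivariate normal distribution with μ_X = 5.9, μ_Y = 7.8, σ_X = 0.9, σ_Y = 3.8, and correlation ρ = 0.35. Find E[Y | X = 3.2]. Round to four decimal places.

E[Y | X=x] = μ_Y + ρ(σ_Y/σ_X)(x − μ_X) for jointly normal variables.
E[Y | X=3.2] = 7.8 + (0.35)·(3.8/0.9)·(3.2 − (5.9)) = 7.8 + (1.47778)·(-2.7) = 3.8100.

3.8100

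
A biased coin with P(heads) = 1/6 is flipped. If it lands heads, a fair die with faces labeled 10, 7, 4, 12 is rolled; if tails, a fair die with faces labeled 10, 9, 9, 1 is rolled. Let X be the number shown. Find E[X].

E[X | heads] = (10+7+4+12)/4 = 33/4.
E[X | tails] = (10+9+9+1)/4 = 29/4.
By the law of total expectation,
E[X] = (1/6)·(33/4) + (5/6)·(29/4) = 89/12.

89/12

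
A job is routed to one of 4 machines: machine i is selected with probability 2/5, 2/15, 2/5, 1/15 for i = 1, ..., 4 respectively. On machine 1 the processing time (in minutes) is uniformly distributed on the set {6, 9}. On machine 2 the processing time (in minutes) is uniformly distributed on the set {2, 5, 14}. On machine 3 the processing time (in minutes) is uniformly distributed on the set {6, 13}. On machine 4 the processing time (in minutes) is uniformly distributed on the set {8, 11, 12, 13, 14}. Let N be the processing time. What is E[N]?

638/75

E[N | machine 1] = (6+9)/2 = 15/2.
E[N | machine 2] = (2+5+14)/3 = 7.
E[N | machine 3] = (6+13)/2 = 19/2.
E[N | machine 4] = (8+11+12+13+14)/5 = 58/5.
By the law of total expectation,
E[N] = (2/5)·(15/2) + (2/15)·(7) + (2/5)·(19/2) + (1/15)·(58/5) = 638/75.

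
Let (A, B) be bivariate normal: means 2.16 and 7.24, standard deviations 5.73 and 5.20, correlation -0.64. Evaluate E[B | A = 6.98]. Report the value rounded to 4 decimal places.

E[B | A=x] = μ_B + ρ(σ_B/σ_A)(x − μ_A) for jointly normal variables.
E[B | A=6.98] = 7.24 + (-0.64)·(5.20/5.73)·(6.98 − (2.16)) = 7.24 + (-0.5808)·(4.82) = 4.4405.

4.4405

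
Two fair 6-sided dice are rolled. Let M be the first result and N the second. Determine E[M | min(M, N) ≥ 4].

5

Outcomes with min(M, N) ≥ 4: (4,4), (4,5), (4,6), (5,4), (5,5), (5,6), (6,4), (6,5), (6,6), each with probability 1/36.
E[M | min(M, N) ≥ 4] = (4 + 4 + 4 + 5 + 5 + 5 + 6 + 6 + 6) / 9 = 5.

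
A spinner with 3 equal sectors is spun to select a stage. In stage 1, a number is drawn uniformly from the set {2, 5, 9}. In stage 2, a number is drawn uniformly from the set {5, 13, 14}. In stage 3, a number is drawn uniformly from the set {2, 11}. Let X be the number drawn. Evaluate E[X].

E[X | stage 1] = (2+5+9)/3 = 16/3.
E[X | stage 2] = (5+13+14)/3 = 32/3.
E[X | stage 3] = (2+11)/2 = 13/2.
By the law of total expectation,
E[X] = (1/3)·(16/3) + (1/3)·(32/3) + (1/3)·(13/2) = 15/2.

15/2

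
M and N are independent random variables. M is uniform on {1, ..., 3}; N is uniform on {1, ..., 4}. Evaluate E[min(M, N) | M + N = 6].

5/2

P(M + N = 6) = 1/6.
Summing min(M,N)·P(x,y) over outcomes with M + N = 6 gives 5/12.
E[min(M, N) | M + N = 6] = (5/12) / (1/6) = 5/2.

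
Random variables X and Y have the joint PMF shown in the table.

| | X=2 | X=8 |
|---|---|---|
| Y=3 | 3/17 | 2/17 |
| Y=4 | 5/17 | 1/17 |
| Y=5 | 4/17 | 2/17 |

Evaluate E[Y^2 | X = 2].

P(X = 2) = 12/17.
Σ Y^2·P over the event = 9·(3/17) + 16·(5/17) + 25·(4/17) = 207/17.
E[Y^2 | X = 2] = (207/17) / (12/17) = 69/4.

69/4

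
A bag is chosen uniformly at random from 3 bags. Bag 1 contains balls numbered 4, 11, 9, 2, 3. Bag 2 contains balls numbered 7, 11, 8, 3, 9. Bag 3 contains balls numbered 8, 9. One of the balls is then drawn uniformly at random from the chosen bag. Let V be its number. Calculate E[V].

73/10

E[V | bag 1] = (4+11+9+2+3)/5 = 29/5.
E[V | bag 2] = (7+11+8+3+9)/5 = 38/5.
E[V | bag 3] = (8+9)/2 = 17/2.
By the law of total expectation,
E[V] = (1/3)·(29/5) + (1/3)·(38/5) + (1/3)·(17/2) = 73/10.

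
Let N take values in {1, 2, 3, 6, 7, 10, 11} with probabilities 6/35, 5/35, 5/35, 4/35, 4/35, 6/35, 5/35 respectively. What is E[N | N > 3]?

P(N > 3) = 19/35.
Σ over the event: 6·4/35 + 7·4/35 + 10·6/35 + 11·1/7 = 167/35.
E[N | N > 3] = (167/35) / (19/35) = 167/19.

167/19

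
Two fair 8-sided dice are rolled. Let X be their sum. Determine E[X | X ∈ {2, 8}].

29/4

P(X ∈ {2, 8}) = 1/8.
Σ over the event: 2·1/64 + 8·7/64 = 29/32.
E[X | X ∈ {2, 8}] = (29/32) / (1/8) = 29/4.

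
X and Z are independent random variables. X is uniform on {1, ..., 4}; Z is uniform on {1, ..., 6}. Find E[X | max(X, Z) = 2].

Outcomes with max(X, Z) = 2: (1,2), (2,1), (2,2), each with probability 1/24.
E[X | max(X, Z) = 2] = (1 + 2 + 2) / 3 = 5/3.

5/3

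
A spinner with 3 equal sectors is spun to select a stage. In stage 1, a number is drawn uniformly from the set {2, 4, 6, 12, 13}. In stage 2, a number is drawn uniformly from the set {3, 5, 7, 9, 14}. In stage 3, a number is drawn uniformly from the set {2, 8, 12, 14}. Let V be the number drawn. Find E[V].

8

E[V | stage 1] = (2+4+6+12+13)/5 = 37/5.
E[V | stage 2] = (3+5+7+9+14)/5 = 38/5.
E[V | stage 3] = (2+8+12+14)/4 = 9.
By the law of total expectation,
E[V] = (1/3)·(37/5) + (1/3)·(38/5) + (1/3)·(9) = 8.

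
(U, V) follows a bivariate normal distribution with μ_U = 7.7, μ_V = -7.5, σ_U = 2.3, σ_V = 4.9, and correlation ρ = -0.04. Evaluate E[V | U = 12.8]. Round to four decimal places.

E[V | U=x] = μ_V + ρ(σ_V/σ_U)(x − μ_U) for jointly normal variables.
E[V | U=12.8] = -7.5 + (-0.04)·(4.9/2.3)·(12.8 − (7.7)) = -7.5 + (-0.085217)·(5.1) = -7.9346.

-7.9346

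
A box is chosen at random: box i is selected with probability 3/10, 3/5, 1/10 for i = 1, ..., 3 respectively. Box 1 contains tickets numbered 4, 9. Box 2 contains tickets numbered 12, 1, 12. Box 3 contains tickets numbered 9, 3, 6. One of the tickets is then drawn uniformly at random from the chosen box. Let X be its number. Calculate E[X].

151/20

E[X | box 1] = (4+9)/2 = 13/2.
E[X | box 2] = (12+1+12)/3 = 25/3.
E[X | box 3] = (9+3+6)/3 = 6.
By the law of total expectation,
E[X] = (3/10)·(13/2) + (3/5)·(25/3) + (1/10)·(6) = 151/20.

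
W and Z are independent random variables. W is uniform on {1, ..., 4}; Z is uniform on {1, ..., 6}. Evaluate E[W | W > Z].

10/3

P(W > Z) = 1/4.
Summing W·P(x,y) over outcomes with W > Z gives 5/6.
E[W | W > Z] = (5/6) / (1/4) = 10/3.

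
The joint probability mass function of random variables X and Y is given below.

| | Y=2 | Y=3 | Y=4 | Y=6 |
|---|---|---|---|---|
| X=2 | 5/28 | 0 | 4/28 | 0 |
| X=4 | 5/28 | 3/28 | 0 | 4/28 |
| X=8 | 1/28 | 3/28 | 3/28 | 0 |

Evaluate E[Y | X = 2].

P(X = 2) = 9/28.
Summing Y·P(X=x,Y=y) over the conditioning event gives 13/14.
E[Y | X = 2] = (13/14) / (9/28) = 26/9.

26/9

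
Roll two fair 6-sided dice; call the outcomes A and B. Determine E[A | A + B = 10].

Outcomes with A + B = 10: (4,6), (5,5), (6,4), each with probability 1/36.
E[A | A + B = 10] = (4 + 5 + 6) / 3 = 5.

5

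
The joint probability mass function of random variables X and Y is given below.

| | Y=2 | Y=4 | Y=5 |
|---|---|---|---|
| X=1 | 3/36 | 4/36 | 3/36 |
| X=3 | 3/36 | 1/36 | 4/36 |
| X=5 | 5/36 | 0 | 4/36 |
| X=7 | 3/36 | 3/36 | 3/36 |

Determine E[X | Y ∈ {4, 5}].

P(Y ∈ {4, 5}) = 11/18.
Summing X·P(X=x,Y=y) over the conditioning event gives 7/3.
E[X | Y ∈ {4, 5}] = (7/3) / (11/18) = 42/11.

42/11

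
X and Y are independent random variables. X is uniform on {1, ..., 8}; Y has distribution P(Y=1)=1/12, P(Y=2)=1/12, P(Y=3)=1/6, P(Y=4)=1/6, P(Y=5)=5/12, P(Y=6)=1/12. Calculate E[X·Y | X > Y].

23

P(X > Y) = 1/2.
Summing XY·P(x,y) over outcomes with X > Y gives 23/2.
E[X·Y | X > Y] = (23/2) / (1/2) = 23.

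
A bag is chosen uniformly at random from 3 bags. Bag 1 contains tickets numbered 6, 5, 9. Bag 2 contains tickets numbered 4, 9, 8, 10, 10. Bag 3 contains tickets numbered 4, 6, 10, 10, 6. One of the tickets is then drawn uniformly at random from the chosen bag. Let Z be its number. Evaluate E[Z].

331/45

E[Z | bag 1] = (6+5+9)/3 = 20/3.
E[Z | bag 2] = (4+9+8+10+10)/5 = 41/5.
E[Z | bag 3] = (4+6+10+10+6)/5 = 36/5.
By the law of total expectation,
E[Z] = (1/3)·(20/3) + (1/3)·(41/5) + (1/3)·(36/5) = 331/45.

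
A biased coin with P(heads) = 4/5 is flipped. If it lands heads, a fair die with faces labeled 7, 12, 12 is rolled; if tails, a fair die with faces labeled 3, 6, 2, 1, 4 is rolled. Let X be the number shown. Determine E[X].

668/75

E[X | heads] = (7+12+12)/3 = 31/3.
E[X | tails] = (3+6+2+1+4)/5 = 16/5.
E[X] = (4/5)·(31/3) + (1/5)·(16/5) = 668/75.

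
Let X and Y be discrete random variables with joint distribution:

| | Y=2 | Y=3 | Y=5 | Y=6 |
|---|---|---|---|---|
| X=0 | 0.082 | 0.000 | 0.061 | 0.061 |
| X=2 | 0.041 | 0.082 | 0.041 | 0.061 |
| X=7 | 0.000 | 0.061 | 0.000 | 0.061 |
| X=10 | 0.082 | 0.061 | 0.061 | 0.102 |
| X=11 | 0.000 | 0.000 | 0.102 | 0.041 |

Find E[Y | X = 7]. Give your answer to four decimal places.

4.5000

P(X = 7) = 0.122.
Σ Y·P over the event = 3·(0.061) + 6·(0.061) = 0.549.
E[Y | X = 7] = (0.549) / (0.122) = 4.5000.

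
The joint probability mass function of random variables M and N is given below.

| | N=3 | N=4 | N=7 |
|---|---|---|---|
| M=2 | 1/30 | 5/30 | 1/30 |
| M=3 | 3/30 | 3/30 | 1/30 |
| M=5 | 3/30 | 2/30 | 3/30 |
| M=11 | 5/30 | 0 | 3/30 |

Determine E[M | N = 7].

53/8

P(N = 7) = 4/15.
Σ M·P over the event = 2·(1/30) + 3·(1/30) + 5·(3/30) + 11·(3/30) = 53/30.
E[M | N = 7] = (53/30) / (4/15) = 53/8.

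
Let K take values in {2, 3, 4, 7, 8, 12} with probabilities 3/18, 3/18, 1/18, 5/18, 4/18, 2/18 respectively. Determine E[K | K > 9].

12

P(K > 9) = 1/9.
Σ over the event: 12·1/9 = 4/3.
E[K | K > 9] = (4/3) / (1/9) = 12.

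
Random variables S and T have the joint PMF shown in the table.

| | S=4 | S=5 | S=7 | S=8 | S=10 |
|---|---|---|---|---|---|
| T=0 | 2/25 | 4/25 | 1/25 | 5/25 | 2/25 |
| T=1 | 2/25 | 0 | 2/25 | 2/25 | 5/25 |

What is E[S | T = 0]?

95/14

P(T = 0) = 14/25.
Σ S·P over the event = 4·(2/25) + 5·(4/25) + 7·(1/25) + 8·(5/25) + 10·(2/25) = 19/5.
E[S | T = 0] = (19/5) / (14/25) = 95/14.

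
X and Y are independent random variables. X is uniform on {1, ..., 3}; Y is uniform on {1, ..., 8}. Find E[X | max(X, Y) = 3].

Outcomes with max(X, Y) = 3: (1,3), (2,3), (3,1), (3,2), (3,3), each with probability 1/24.
E[X | max(X, Y) = 3] = (1 + 2 + 3 + 3 + 3) / 5 = 12/5.

12/5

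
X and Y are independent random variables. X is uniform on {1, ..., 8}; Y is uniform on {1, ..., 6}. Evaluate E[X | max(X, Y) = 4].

P(max(X, Y) = 4) = 7/48.
Summing X·P(x,y) over outcomes with max(X, Y) = 4 gives 11/24.
E[X | max(X, Y) = 4] = (11/24) / (7/48) = 22/7.

22/7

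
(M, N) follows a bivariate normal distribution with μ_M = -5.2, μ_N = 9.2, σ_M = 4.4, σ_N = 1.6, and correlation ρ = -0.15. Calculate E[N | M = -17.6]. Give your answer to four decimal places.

9.8764

For a bivariate normal, E[N | M=x] = μ_N + ρ·(σ_N/σ_M)·(x − μ_M).
E[N | M=-17.6] = 9.2 + (-0.15)·(1.6/4.4)·(-17.6 − (-5.2)) = 9.2 + (-0.054545)·(-12.4) = 9.8764.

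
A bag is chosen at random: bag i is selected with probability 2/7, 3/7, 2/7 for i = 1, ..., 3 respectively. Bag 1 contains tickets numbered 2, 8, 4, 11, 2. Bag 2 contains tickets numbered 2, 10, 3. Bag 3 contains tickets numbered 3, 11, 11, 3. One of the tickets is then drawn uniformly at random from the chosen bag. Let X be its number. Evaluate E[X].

E[X | bag 1] = (2+8+4+11+2)/5 = 27/5.
E[X | bag 2] = (2+10+3)/3 = 5.
E[X | bag 3] = (3+11+11+3)/4 = 7.
By the law of total expectation,
E[X] = (2/7)·(27/5) + (3/7)·(5) + (2/7)·(7) = 199/35.

199/35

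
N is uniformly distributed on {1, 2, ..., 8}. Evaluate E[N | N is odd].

4

Given N is odd, N is equally likely to be any of {1, 3, 5, 7}.
E[N | N is odd] = (1 + 3 + 5 + 7) / 4 = 4.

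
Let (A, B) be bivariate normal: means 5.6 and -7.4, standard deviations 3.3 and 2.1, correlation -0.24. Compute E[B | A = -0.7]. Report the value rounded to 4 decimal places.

-6.4378

The regression of B on A has slope ρ·σ_B/σ_A and passes through (μ_A, μ_B).
E[B | A=-0.7] = -7.4 + (-0.24)·(2.1/3.3)·(-0.7 − (5.6)) = -7.4 + (-0.15273)·(-6.3) = -6.4378.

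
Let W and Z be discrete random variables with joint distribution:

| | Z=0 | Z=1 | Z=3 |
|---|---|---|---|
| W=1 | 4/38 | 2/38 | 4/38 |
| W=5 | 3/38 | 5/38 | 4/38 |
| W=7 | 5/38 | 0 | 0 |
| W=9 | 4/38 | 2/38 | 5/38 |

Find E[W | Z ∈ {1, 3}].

P(Z ∈ {1, 3}) = 11/19.
Summing W·P(W=x,Z=y) over the conditioning event gives 3.
E[W | Z ∈ {1, 3}] = (3) / (11/19) = 57/11.

57/11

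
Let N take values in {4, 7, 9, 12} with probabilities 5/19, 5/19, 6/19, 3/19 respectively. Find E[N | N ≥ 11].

12

P(N ≥ 11) = 3/19.
Σ over the event: 12·3/19 = 36/19.
E[N | N ≥ 11] = (36/19) / (3/19) = 12.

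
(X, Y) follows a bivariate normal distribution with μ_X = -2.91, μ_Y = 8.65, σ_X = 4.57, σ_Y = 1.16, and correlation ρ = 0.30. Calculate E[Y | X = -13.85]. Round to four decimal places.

The regression of Y on X has slope ρ·σ_Y/σ_X and passes through (μ_X, μ_Y).
E[Y | X=-13.85] = 8.65 + (0.30)·(1.16/4.57)·(-13.85 − (-2.91)) = 8.65 + (0.076149)·(-10.94) = 7.8169.

7.8169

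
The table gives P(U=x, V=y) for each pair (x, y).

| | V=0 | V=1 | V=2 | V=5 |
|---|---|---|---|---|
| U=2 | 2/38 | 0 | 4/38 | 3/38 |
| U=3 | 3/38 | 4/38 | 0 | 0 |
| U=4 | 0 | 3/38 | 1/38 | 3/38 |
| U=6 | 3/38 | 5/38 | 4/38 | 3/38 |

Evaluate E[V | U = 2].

23/9

P(U = 2) = 9/38.
Σ V·P over the event = 0·(2/38) + 2·(4/38) + 5·(3/38) = 23/38.
E[V | U = 2] = (23/38) / (9/38) = 23/9.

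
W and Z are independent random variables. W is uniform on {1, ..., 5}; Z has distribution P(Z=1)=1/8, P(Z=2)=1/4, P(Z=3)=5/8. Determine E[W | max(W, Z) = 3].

13/6

P(max(W, Z) = 3) = 9/20.
Summing W·P(x,y) over outcomes with max(W, Z) = 3 gives 39/40.
E[W | max(W, Z) = 3] = (39/40) / (9/20) = 13/6.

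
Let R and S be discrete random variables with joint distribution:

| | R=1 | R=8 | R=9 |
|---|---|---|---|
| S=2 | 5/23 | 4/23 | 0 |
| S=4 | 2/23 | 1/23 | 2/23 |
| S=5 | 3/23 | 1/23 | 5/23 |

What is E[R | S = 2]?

37/9

P(S = 2) = 9/23.
Σ R·P over the event = 1·(5/23) + 8·(4/23) = 37/23.
E[R | S = 2] = (37/23) / (9/23) = 37/9.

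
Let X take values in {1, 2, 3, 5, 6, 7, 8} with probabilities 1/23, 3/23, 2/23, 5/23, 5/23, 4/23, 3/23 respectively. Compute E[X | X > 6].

52/7

P(X > 6) = 7/23.
Σ over the event: 7·4/23 + 8·3/23 = 52/23.
E[X | X > 6] = (52/23) / (7/23) = 52/7.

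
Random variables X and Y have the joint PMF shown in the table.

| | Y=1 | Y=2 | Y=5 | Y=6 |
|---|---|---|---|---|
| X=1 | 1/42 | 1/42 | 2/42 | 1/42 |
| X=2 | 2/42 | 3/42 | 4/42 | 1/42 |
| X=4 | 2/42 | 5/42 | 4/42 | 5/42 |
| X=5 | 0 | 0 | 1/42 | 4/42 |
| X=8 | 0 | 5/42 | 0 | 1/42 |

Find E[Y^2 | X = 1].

P(X = 1) = 5/42.
Σ Y^2·P over the event = 1·(1/42) + 4·(1/42) + 25·(2/42) + 36·(1/42) = 13/6.
E[Y^2 | X = 1] = (13/6) / (5/42) = 91/5.

91/5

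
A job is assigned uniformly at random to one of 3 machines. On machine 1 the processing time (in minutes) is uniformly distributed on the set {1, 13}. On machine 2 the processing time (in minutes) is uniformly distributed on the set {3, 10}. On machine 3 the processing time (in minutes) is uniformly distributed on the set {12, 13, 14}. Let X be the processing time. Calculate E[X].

E[X | machine 1] = (1+13)/2 = 7.
E[X | machine 2] = (3+10)/2 = 13/2.
E[X | machine 3] = (12+13+14)/3 = 13.
E[X] = (1/3)·(7) + (1/3)·(13/2) + (1/3)·(13) = 53/6.

53/6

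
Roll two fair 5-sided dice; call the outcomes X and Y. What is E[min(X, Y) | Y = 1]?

1

Outcomes with Y = 1: (1,1), (2,1), (3,1), (4,1), (5,1), each with probability 1/25.
E[min(X, Y) | Y = 1] = (1 + 1 + 1 + 1 + 1) / 5 = 1.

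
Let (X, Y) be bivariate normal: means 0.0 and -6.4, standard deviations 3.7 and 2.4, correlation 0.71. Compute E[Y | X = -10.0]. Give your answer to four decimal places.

-11.0054

The regression of Y on X has slope ρ·σ_Y/σ_X and passes through (μ_X, μ_Y).
E[Y | X=-10.0] = -6.4 + (0.71)·(2.4/3.7)·(-10.0 − (0.0)) = -6.4 + (0.46054)·(-10) = -11.0054.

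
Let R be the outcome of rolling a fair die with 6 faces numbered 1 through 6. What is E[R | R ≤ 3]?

Given R ≤ 3, R is equally likely to be any of {1, 2, 3}.
E[R | R ≤ 3] = (1 + 2 + 3) / 3 = 2.

2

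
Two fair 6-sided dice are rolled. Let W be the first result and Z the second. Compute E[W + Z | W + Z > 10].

34/3

Outcomes with W + Z > 10: (5,6), (6,5), (6,6), each with probability 1/36.
E[W + Z | W + Z > 10] = (11 + 11 + 12) / 3 = 34/3.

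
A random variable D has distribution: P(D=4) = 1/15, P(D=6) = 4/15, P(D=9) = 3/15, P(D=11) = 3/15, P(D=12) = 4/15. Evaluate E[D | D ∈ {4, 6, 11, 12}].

109/12

P(D ∈ {4, 6, 11, 12}) = 4/5.
Σ over the event: 4·1/15 + 6·4/15 + 11·1/5 + 12·4/15 = 109/15.
E[D | D ∈ {4, 6, 11, 12}] = (109/15) / (4/5) = 109/12.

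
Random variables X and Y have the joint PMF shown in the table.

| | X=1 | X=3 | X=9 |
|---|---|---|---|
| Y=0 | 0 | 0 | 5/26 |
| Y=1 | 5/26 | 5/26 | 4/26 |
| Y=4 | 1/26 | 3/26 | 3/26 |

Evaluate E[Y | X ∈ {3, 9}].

33/20

P(X ∈ {3, 9}) = 10/13.
Σ Y·P over the event = 1·(5/26) + 4·(3/26) + 0·(5/26) + 1·(4/26) + 4·(3/26) = 33/26.
E[Y | X ∈ {3, 9}] = (33/26) / (10/13) = 33/20.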